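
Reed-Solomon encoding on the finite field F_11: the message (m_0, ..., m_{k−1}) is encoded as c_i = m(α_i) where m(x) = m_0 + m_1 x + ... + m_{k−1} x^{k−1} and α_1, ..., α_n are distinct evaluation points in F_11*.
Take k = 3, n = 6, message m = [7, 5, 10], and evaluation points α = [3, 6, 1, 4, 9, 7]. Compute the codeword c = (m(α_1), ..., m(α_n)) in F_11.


c = [2, 1, 0, 0, 4, 4]

Message polynomial: m(x) = 7 + 5·x + 10·x^2 (mod 11).
For each evaluation point α_i, compute m(α_i) mod 11:
  α_1 = 3: Horner steps 10 → 2 → 2, so m(3) = 2.
  α_2 = 6: Horner steps 10 → 10 → 1, so m(6) = 1.
  α_3 = 1: Horner steps 10 → 4 → 0, so m(1) = 0.
  α_4 = 4: Horner steps 10 → 1 → 0, so m(4) = 0.
  α_5 = 9: Horner steps 10 → 7 → 4, so m(9) = 4.
  α_6 = 7: Horner steps 10 → 9 → 4, so m(7) = 4.
Codeword c = [2, 1, 0, 0, 4, 4] ∈ F_11^6.


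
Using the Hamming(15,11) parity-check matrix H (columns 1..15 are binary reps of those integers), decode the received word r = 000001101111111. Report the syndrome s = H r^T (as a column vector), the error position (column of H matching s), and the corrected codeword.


s = (1, 0, 0, 1)^T, error position = 9, corrected codeword c = 000001100111111

Compute s = H r^T mod 2 one row at a time:
  s_1 = 0 + 1 + 1 + 1 + 1 + 1 + 1 + 1 = 7 ≡ 1 (mod 2).
  s_2 = 0 + 0 + 1 + 1 + 1 + 1 + 1 + 1 = 6 ≡ 0 (mod 2).
  s_3 = 0 + 0 + 1 + 1 + 1 + 1 + 1 + 1 = 6 ≡ 0 (mod 2).
  s_4 = 0 + 0 + 0 + 1 + 1 + 1 + 1 + 1 = 5 ≡ 1 (mod 2).
s = (1, 0, 0, 1)^T — this equals column 9 of H (binary 1001), so error is at position 9.
Correct: flip bit 9 of r = 000001101111111 to get c = 000001100111111.


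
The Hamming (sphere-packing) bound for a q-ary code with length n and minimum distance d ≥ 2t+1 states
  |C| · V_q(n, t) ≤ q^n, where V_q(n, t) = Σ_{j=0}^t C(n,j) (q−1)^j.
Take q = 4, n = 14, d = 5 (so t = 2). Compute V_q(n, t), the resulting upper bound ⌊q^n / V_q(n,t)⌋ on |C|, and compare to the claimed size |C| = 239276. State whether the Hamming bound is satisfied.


V_q(n, t) = 862, q^n = 268435456, Hamming bound = 311410, |C| = 239276 ≤ bound (satisfied).

Step 1: Compute V_q(n, t) = Σ_{j=0}^2 C(n, j) (q−1)^j.
  j = 0: C(14,0)·(3)^0 = 1·1 = 1.
  j = 1: C(14,1)·(3)^1 = 14·3 = 42.
  j = 2: C(14,2)·(3)^2 = 91·9 = 819.
  V_q(n, t) = 1 + 42 + 819 = 862.
Step 2: q^n = 4^14 = 268435456.
Step 3: Hamming bound ⌊q^n / V_q(n,t)⌋ = ⌊268435456/862⌋ = 311410.
Step 4: Compare |C| = 239276 to 311410: satisfied.
The claimed |C| lies below the Hamming bound.


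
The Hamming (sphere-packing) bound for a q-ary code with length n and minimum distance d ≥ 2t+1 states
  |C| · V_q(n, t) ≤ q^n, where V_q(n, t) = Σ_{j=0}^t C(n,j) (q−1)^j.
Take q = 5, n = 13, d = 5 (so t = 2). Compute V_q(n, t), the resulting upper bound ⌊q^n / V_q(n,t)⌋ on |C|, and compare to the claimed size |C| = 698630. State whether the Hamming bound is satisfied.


V_q(n, t) = 1301, q^n = 1220703125, Hamming bound = 938280, |C| = 698630 ≤ bound (satisfied).

Step 1: Compute V_q(n, t) = Σ_{j=0}^2 C(n, j) (q−1)^j.
  j = 0: C(13,0)·(4)^0 = 1·1 = 1.
  j = 1: C(13,1)·(4)^1 = 13·4 = 52.
  j = 2: C(13,2)·(4)^2 = 78·16 = 1248.
  V_q(n, t) = 1 + 52 + 1248 = 1301.
Step 2: q^n = 5^13 = 1220703125.
Step 3: Hamming bound ⌊q^n / V_q(n,t)⌋ = ⌊1220703125/1301⌋ = 938280.
Step 4: Compare |C| = 698630 to 938280: satisfied.
The claimed |C| lies below the Hamming bound.


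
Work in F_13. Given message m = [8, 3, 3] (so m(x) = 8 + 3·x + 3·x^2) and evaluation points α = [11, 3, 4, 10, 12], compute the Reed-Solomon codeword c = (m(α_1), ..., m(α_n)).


c = [1, 5, 3, 0, 8]

Message polynomial: m(x) = 8 + 3·x + 3·x^2 (mod 13).
For each evaluation point α_i, compute m(α_i) mod 13:
  α_1 = 11: Horner steps 3 → 10 → 1, so m(11) = 1.
  α_2 = 3: Horner steps 3 → 12 → 5, so m(3) = 5.
  α_3 = 4: Horner steps 3 → 2 → 3, so m(4) = 3.
  α_4 = 10: Horner steps 3 → 7 → 0, so m(10) = 0.
  α_5 = 12: Horner steps 3 → 0 → 8, so m(12) = 8.
Codeword c = [1, 5, 3, 0, 8] ∈ F_13^5.


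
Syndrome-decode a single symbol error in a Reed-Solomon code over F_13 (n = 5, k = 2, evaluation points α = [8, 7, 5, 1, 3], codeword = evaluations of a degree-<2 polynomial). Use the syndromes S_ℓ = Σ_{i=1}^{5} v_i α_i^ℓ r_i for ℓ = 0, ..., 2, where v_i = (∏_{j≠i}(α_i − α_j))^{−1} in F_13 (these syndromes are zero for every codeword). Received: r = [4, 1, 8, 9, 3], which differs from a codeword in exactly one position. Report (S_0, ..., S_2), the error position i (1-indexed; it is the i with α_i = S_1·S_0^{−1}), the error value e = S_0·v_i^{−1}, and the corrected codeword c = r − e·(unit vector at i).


S = (6, 5, 2), error at position 5, error magnitude e = 1, c = [4, 1, 8, 9, 2].

Step 1: column multipliers v_i = (∏_{j≠i}(α_i − α_j))^{−1} mod 13.
  i = 1 (α = 8): (8−7)(8−5)(8−1)(8−3) = 1·3·7·5 = 105 ≡ 1, so v_1 = 1^{−1} = 1 (mod 13).
  i = 2 (α = 7): (7−8)(7−5)(7−1)(7−3) = (−1)·2·6·4 = −48 ≡ 4, so v_2 = 4^{−1} = 10 (mod 13).
  i = 3 (α = 5): (5−8)(5−7)(5−1)(5−3) = (−3)·(−2)·4·2 = 48 ≡ 9, so v_3 = 9^{−1} = 3 (mod 13).
  i = 4 (α = 1): (1−8)(1−7)(1−5)(1−3) = (−7)·(−6)·(−4)·(−2) = 336 ≡ 11, so v_4 = 11^{−1} = 6 (mod 13).
  i = 5 (α = 3): (3−8)(3−7)(3−5)(3−1) = (−5)·(−4)·(−2)·2 = −80 ≡ 11, so v_5 = 11^{−1} = 6 (mod 13).
  v = [1, 10, 3, 6, 6].
Step 2: syndromes of r = [4, 1, 8, 9, 3] (all sums mod 13).
  S_0 = Σ v_i r_i = 1·4 + 10·1 + 3·8 + 6·9 + 6·3 = 110 ≡ 6.
  S_1 = Σ v_i α_i r_i = 1·8·4 + 10·7·1 + 3·5·8 + 6·1·9 + 6·3·3 = 330 ≡ 5.
  α_i^2 mod 13 = [12, 10, 12, 1, 9].
  S_2 = Σ v_i α_i^2 r_i = 1·12·4 + 10·10·1 + 3·12·8 + 6·1·9 + 6·9·3 = 652 ≡ 2.
  S = (6, 5, 2) ≠ 0, so r is not a codeword (an error is present).
Step 3: locate the error. For a single error e at position i, S_ℓ = v_i·e·α_i^ℓ, so α_err = S_1/S_0.
  S_0^{−1} = 6^{−1} = 11 (mod 13), so α_err = 5·11 = 55 ≡ 3 = α_5. Error position i = 5.
  Consistency check: S_2/S_1 = 2·8 = 16 ≡ 3 = α_err ✓ (single-error assumption holds).
Step 4: error magnitude e = S_0/v_5 = S_0·∏_{j≠5}(α_5 − α_j) = 6·11 = 66 ≡ 1 (mod 13).
Step 5: correct position 5: c_5 = r_5 − e = 3 − 1 ≡ 2 (mod 13). Hence c = [4, 1, 8, 9, 2].
  Check: interpolating c through the α_i gives m(x) = 6 + 3·x (degree < 2) with m(α_i) = c_i for every i, so c is indeed a codeword.


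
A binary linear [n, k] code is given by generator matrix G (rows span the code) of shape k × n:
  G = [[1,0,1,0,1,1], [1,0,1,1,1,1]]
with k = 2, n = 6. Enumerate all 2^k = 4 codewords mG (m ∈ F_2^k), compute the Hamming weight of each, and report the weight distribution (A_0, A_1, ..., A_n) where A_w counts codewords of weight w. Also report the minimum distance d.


Weight distribution: A_0 = 1, A_1 = 1, A_4 = 1, A_5 = 1. Minimum distance d = 1.

Enumerate all 2^2 = 4 messages m ∈ F_2^2.
For each, compute codeword c = mG in F_2^6, then tally its weight.
  m = 00 → c = 000000, weight = 0.
  m = 10 → c = 101011, weight = 4.
  m = 01 → c = 101111, weight = 5.
  m = 11 → c = 000100, weight = 1.
Tally weights:
  weight 0: 1 codewords.
  weight 1: 1 codewords.
  weight 4: 1 codewords.
  weight 5: 1 codewords.
Minimum distance d = smallest w > 0 with A_w > 0 = 1.
Sanity: Σ A_w = 4 = 2^2 = 4 ✓.


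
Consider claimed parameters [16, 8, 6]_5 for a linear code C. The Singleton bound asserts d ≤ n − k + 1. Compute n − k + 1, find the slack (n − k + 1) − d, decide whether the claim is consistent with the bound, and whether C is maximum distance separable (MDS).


Singleton RHS = n − k + 1 = 9, slack = 3, bound satisfied, not MDS.

Singleton bound: d ≤ n − k + 1.
Here n = 16, k = 8, so n − k + 1 = 9.
Given d = 6, check d ≤ 9: YES.
Slack = (n − k + 1) − d = 3.
The code is NOT MDS (slack = 3 > 0).
Description: the claimed parameters are [16, 8, 6]_5; such a code would be non-MDS.


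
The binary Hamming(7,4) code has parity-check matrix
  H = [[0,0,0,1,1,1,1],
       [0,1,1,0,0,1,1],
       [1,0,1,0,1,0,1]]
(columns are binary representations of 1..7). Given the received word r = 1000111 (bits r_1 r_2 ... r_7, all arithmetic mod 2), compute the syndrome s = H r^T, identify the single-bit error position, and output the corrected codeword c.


s = (1, 0, 1)^T, error position = 5, corrected codeword c = 1000011

Compute s = H r^T mod 2 one row at a time:
  s_1 = 0 + 1 + 1 + 1 = 3 ≡ 1 (mod 2).
  s_2 = 0 + 0 + 1 + 1 = 2 ≡ 0 (mod 2).
  s_3 = 1 + 0 + 1 + 1 = 3 ≡ 1 (mod 2).
s = (1, 0, 1)^T — this equals column 5 of H (binary 101), so error is at position 5.
Correct: flip bit 5 of r = 1000111 to get c = 1000011.


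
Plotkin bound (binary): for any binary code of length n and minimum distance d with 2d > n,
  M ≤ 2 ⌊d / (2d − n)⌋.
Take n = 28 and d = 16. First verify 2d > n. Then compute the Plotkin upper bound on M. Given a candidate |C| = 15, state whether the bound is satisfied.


Plotkin bound M ≤ 8; given |C| = 15 > bound (violated).

Check applicability: 2d = 32, n = 28.
2d − n = 4 > 0, so Plotkin applies.
Compute d/(2d−n) = 16/4 ≈ 4.0000.
⌊d/(2d−n)⌋ = 4.
Plotkin bound: M ≤ 2·4 = 8.
Given |C| = 15, check: VIOLATED.
This |C| is above the Plotkin bound, so no binary code with n = 28, d = 16 and 15 codewords exists.


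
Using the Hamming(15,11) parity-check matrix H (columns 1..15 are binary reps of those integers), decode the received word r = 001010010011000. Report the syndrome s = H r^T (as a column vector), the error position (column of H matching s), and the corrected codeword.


s = (1, 0, 0, 1)^T, error position = 9, corrected codeword c = 001010011011000

Compute s = H r^T mod 2 one row at a time:
  s_1 = 1 + 0 + 0 + 1 + 1 + 0 + 0 + 0 = 3 ≡ 1 (mod 2).
  s_2 = 0 + 1 + 0 + 0 + 1 + 0 + 0 + 0 = 2 ≡ 0 (mod 2).
  s_3 = 0 + 1 + 0 + 0 + 0 + 1 + 0 + 0 = 2 ≡ 0 (mod 2).
  s_4 = 0 + 1 + 1 + 0 + 0 + 1 + 0 + 0 = 3 ≡ 1 (mod 2).
s = (1, 0, 0, 1)^T — this equals column 9 of H (binary 1001), so error is at position 9.
Correct: flip bit 9 of r = 001010010011000 to get c = 001010011011000.


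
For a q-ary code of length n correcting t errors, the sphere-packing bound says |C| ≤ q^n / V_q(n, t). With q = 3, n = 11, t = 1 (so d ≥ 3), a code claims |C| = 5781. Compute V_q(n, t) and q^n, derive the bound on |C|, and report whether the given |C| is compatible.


V_q(n, t) = 23, q^n = 177147, Hamming bound = 7702, |C| = 5781 ≤ bound (satisfied).

Step 1: Compute V_q(n, t) = Σ_{j=0}^1 C(n, j) (q−1)^j.
  j = 0: C(11,0)·(2)^0 = 1·1 = 1.
  j = 1: C(11,1)·(2)^1 = 11·2 = 22.
  V_q(n, t) = 1 + 22 = 23.
Step 2: q^n = 3^11 = 177147.
Step 3: Hamming bound ⌊q^n / V_q(n,t)⌋ = ⌊177147/23⌋ = 7702.
Step 4: Compare |C| = 5781 to 7702: satisfied.
The claimed |C| lies below the Hamming bound.


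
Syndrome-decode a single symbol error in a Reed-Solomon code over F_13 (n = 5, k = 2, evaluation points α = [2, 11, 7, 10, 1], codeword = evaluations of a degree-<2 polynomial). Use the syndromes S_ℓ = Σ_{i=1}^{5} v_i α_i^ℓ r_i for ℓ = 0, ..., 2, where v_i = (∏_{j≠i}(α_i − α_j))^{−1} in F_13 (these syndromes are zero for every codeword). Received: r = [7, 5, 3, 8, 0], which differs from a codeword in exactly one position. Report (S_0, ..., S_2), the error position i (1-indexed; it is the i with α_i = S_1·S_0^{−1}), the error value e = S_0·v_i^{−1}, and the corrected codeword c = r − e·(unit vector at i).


S = (2, 7, 5), error at position 4, error magnitude e = 10, c = [7, 5, 3, 11, 0].

Step 1: column multipliers v_i = (∏_{j≠i}(α_i − α_j))^{−1} mod 13.
  i = 1 (α = 2): (2−11)(2−7)(2−10)(2−1) = (−9)·(−5)·(−8)·1 = −360 ≡ 4, so v_1 = 4^{−1} = 10 (mod 13).
  i = 2 (α = 11): (11−2)(11−7)(11−10)(11−1) = 9·4·1·10 = 360 ≡ 9, so v_2 = 9^{−1} = 3 (mod 13).
  i = 3 (α = 7): (7−2)(7−11)(7−10)(7−1) = 5·(−4)·(−3)·6 = 360 ≡ 9, so v_3 = 9^{−1} = 3 (mod 13).
  i = 4 (α = 10): (10−2)(10−11)(10−7)(10−1) = 8·(−1)·3·9 = −216 ≡ 5, so v_4 = 5^{−1} = 8 (mod 13).
  i = 5 (α = 1): (1−2)(1−11)(1−7)(1−10) = (−1)·(−10)·(−6)·(−9) = 540 ≡ 7, so v_5 = 7^{−1} = 2 (mod 13).
  v = [10, 3, 3, 8, 2].
Step 2: syndromes of r = [7, 5, 3, 8, 0] (all sums mod 13).
  S_0 = Σ v_i r_i = 10·7 + 3·5 + 3·3 + 8·8 + 2·0 = 158 ≡ 2.
  S_1 = Σ v_i α_i r_i = 10·2·7 + 3·11·5 + 3·7·3 + 8·10·8 + 2·1·0 = 1008 ≡ 7.
  α_i^2 mod 13 = [4, 4, 10, 9, 1].
  S_2 = Σ v_i α_i^2 r_i = 10·4·7 + 3·4·5 + 3·10·3 + 8·9·8 + 2·1·0 = 1006 ≡ 5.
  S = (2, 7, 5) ≠ 0, so r is not a codeword (an error is present).
Step 3: locate the error. For a single error e at position i, S_ℓ = v_i·e·α_i^ℓ, so α_err = S_1/S_0.
  S_0^{−1} = 2^{−1} = 7 (mod 13), so α_err = 7·7 = 49 ≡ 10 = α_4. Error position i = 4.
  Consistency check: S_2/S_1 = 5·2 = 10 ≡ 10 = α_err ✓ (single-error assumption holds).
Step 4: error magnitude e = S_0/v_4 = S_0·∏_{j≠4}(α_4 − α_j) = 2·5 = 10 ≡ 10 (mod 13).
Step 5: correct position 4: c_4 = r_4 − e = 8 − 10 ≡ 11 (mod 13). Hence c = [7, 5, 3, 11, 0].
  Check: interpolating c through the α_i gives m(x) = 6 + 7·x (degree < 2) with m(α_i) = c_i for every i, so c is indeed a codeword.


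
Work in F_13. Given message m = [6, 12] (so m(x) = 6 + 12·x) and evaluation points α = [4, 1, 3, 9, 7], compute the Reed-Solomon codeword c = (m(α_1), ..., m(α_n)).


c = [2, 5, 3, 10, 12]

Message polynomial: m(x) = 6 + 12·x (mod 13).
For each evaluation point α_i, compute m(α_i) mod 13:
  α_1 = 4: Horner steps 12 → 2, so m(4) = 2.
  α_2 = 1: Horner steps 12 → 5, so m(1) = 5.
  α_3 = 3: Horner steps 12 → 3, so m(3) = 3.
  α_4 = 9: Horner steps 12 → 10, so m(9) = 10.
  α_5 = 7: Horner steps 12 → 12, so m(7) = 12.
Codeword c = [2, 5, 3, 10, 12] ∈ F_13^5.


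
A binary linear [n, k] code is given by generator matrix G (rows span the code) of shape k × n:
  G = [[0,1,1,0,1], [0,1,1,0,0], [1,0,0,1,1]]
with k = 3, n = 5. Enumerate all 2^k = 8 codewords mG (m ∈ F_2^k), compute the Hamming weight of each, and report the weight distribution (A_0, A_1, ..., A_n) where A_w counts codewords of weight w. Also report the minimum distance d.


Weight distribution: A_0 = 1, A_1 = 1, A_2 = 2, A_3 = 2, A_4 = 1, A_5 = 1. Minimum distance d = 1.

Enumerate all 2^3 = 8 messages m ∈ F_2^3.
For each, compute codeword c = mG in F_2^5, then tally its weight.
  m = 000 → c = 00000, weight = 0.
  m = 100 → c = 01101, weight = 3.
  m = 010 → c = 01100, weight = 2.
  m = 110 → c = 00001, weight = 1.
  m = 001 → c = 10011, weight = 3.
  m = 101 → c = 11110, weight = 4.
  m = 011 → c = 11111, weight = 5.
  m = 111 → c = 10010, weight = 2.
Tally weights:
  weight 0: 1 codewords.
  weight 1: 1 codewords.
  weight 2: 2 codewords.
  weight 3: 2 codewords.
  weight 4: 1 codewords.
  weight 5: 1 codewords.
Minimum distance d = smallest w > 0 with A_w > 0 = 1.
Sanity: Σ A_w = 8 = 2^3 = 8 ✓.


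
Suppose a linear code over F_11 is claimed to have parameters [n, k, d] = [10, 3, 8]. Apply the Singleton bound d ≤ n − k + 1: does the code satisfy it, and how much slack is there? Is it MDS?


Singleton RHS = n − k + 1 = 8, slack = 0, bound satisfied, MDS.

Singleton bound: d ≤ n − k + 1.
Here n = 10, k = 3, so n − k + 1 = 8.
Given d = 8, check d ≤ 8: YES.
Slack = (n − k + 1) − d = 0.
The code is MDS (slack = 0).
Description: the claimed parameters are [10, 3, 8]_11; such a code would be MDS (meets Singleton bound).


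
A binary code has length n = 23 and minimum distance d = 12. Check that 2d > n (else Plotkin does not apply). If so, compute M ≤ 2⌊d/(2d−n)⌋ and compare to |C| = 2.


Plotkin bound M ≤ 24; given |C| = 2 ≤ bound (satisfied).

Check applicability: 2d = 24, n = 23.
2d − n = 1 > 0, so Plotkin applies.
Compute d/(2d−n) = 12/1 ≈ 12.0000.
⌊d/(2d−n)⌋ = 12.
Plotkin bound: M ≤ 2·12 = 24.
Given |C| = 2, check: satisfied.
This |C| is below the Plotkin bound.


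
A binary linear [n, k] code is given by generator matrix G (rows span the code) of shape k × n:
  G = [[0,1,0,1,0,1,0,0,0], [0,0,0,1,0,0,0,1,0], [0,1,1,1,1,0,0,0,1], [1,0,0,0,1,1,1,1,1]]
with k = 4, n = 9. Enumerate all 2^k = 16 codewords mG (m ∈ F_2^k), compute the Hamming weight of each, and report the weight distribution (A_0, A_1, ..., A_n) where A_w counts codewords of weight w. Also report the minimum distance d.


Weight distribution: A_0 = 1, A_2 = 1, A_3 = 2, A_4 = 3, A_5 = 4, A_6 = 3, A_7 = 2. Minimum distance d = 2.

Enumerate all 2^4 = 16 messages m ∈ F_2^4.
For each, compute codeword c = mG in F_2^9, then tally its weight.
  m = 0000 → c = 000000000, weight = 0.
  m = 1000 → c = 010101000, weight = 3.
  m = 0100 → c = 000100010, weight = 2.
  m = 1100 → c = 010001010, weight = 3.
  m = 0010 → c = 011110001, weight = 5.
  m = 1010 → c = 001011001, weight = 4.
  m = 0110 → c = 011010011, weight = 5.
  m = 1110 → c = 001111011, weight = 6.
  m = 0001 → c = 100011111, weight = 6.
  m = 1001 → c = 110110111, weight = 7.
  m = 0101 → c = 100111101, weight = 6.
  m = 1101 → c = 110010101, weight = 5.
  m = 0011 → c = 111101110, weight = 7.
  m = 1011 → c = 101000110, weight = 4.
  m = 0111 → c = 111001100, weight = 5.
  m = 1111 → c = 101100100, weight = 4.
Tally weights:
  weight 0: 1 codewords.
  weight 2: 1 codewords.
  weight 3: 2 codewords.
  weight 4: 3 codewords.
  weight 5: 4 codewords.
  weight 6: 3 codewords.
  weight 7: 2 codewords.
Minimum distance d = smallest w > 0 with A_w > 0 = 2.
Sanity: Σ A_w = 16 = 2^4 = 16 ✓.


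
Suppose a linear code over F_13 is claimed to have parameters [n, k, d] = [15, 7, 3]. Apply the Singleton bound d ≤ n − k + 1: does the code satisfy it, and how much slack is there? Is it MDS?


Singleton RHS = n − k + 1 = 9, slack = 6, bound satisfied, not MDS.

Singleton bound: d ≤ n − k + 1.
Here n = 15, k = 7, so n − k + 1 = 9.
Given d = 3, check d ≤ 9: YES.
Slack = (n − k + 1) − d = 6.
The code is NOT MDS (slack = 6 > 0).
Description: the claimed parameters are [15, 7, 3]_13; such a code would be non-MDS.


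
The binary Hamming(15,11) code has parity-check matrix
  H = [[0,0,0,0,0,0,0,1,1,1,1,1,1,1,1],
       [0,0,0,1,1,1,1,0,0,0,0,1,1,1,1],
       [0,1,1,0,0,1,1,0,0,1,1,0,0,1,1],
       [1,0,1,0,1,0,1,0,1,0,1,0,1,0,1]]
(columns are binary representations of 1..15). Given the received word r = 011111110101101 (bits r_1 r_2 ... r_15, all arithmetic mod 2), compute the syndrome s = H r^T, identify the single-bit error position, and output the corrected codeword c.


s = (1, 1, 0, 1)^T, error position = 13, corrected codeword c = 011111110101001

Compute s = H r^T mod 2 one row at a time:
  s_1 = 1 + 0 + 1 + 0 + 1 + 1 + 0 + 1 = 5 ≡ 1 (mod 2).
  s_2 = 1 + 1 + 1 + 1 + 1 + 1 + 0 + 1 = 7 ≡ 1 (mod 2).
  s_3 = 1 + 1 + 1 + 1 + 1 + 0 + 0 + 1 = 6 ≡ 0 (mod 2).
  s_4 = 0 + 1 + 1 + 1 + 0 + 0 + 1 + 1 = 5 ≡ 1 (mod 2).
s = (1, 1, 0, 1)^T — this equals column 13 of H (binary 1101), so error is at position 13.
Correct: flip bit 13 of r = 011111110101101 to get c = 011111110101001.


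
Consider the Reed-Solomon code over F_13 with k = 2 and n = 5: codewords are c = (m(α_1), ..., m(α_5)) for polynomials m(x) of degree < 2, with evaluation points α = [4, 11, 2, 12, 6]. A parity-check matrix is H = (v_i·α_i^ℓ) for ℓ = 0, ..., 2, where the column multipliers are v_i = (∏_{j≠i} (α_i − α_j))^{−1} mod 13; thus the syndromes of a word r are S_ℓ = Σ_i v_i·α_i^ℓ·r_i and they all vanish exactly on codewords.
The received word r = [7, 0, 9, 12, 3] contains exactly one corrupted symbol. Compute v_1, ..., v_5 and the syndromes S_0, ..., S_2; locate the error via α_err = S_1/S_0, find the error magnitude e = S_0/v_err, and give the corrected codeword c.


S = (4, 11, 1), error at position 5, error magnitude e = 11, c = [7, 0, 9, 12, 5].

Step 1: column multipliers v_i = (∏_{j≠i}(α_i − α_j))^{−1} mod 13.
  i = 1 (α = 4): (4−11)(4−2)(4−12)(4−6) = (−7)·2·(−8)·(−2) = −224 ≡ 10, so v_1 = 10^{−1} = 4 (mod 13).
  i = 2 (α = 11): (11−4)(11−2)(11−12)(11−6) = 7·9·(−1)·5 = −315 ≡ 10, so v_2 = 10^{−1} = 4 (mod 13).
  i = 3 (α = 2): (2−4)(2−11)(2−12)(2−6) = (−2)·(−9)·(−10)·(−4) = 720 ≡ 5, so v_3 = 5^{−1} = 8 (mod 13).
  i = 4 (α = 12): (12−4)(12−11)(12−2)(12−6) = 8·1·10·6 = 480 ≡ 12, so v_4 = 12^{−1} = 12 (mod 13).
  i = 5 (α = 6): (6−4)(6−11)(6−2)(6−12) = 2·(−5)·4·(−6) = 240 ≡ 6, so v_5 = 6^{−1} = 11 (mod 13).
  v = [4, 4, 8, 12, 11].
Step 2: syndromes of r = [7, 0, 9, 12, 3] (all sums mod 13).
  S_0 = Σ v_i r_i = 4·7 + 4·0 + 8·9 + 12·12 + 11·3 = 277 ≡ 4.
  S_1 = Σ v_i α_i r_i = 4·4·7 + 4·11·0 + 8·2·9 + 12·12·12 + 11·6·3 = 2182 ≡ 11.
  α_i^2 mod 13 = [3, 4, 4, 1, 10].
  S_2 = Σ v_i α_i^2 r_i = 4·3·7 + 4·4·0 + 8·4·9 + 12·1·12 + 11·10·3 = 846 ≡ 1.
  S = (4, 11, 1) ≠ 0, so r is not a codeword (an error is present).
Step 3: locate the error. For a single error e at position i, S_ℓ = v_i·e·α_i^ℓ, so α_err = S_1/S_0.
  S_0^{−1} = 4^{−1} = 10 (mod 13), so α_err = 11·10 = 110 ≡ 6 = α_5. Error position i = 5.
  Consistency check: S_2/S_1 = 1·6 = 6 ≡ 6 = α_err ✓ (single-error assumption holds).
Step 4: error magnitude e = S_0/v_5 = S_0·∏_{j≠5}(α_5 − α_j) = 4·6 = 24 ≡ 11 (mod 13).
Step 5: correct position 5: c_5 = r_5 − e = 3 − 11 ≡ 5 (mod 13). Hence c = [7, 0, 9, 12, 5].
  Check: interpolating c through the α_i gives m(x) = 11 + 12·x (degree < 2) with m(α_i) = c_i for every i, so c is indeed a codeword.


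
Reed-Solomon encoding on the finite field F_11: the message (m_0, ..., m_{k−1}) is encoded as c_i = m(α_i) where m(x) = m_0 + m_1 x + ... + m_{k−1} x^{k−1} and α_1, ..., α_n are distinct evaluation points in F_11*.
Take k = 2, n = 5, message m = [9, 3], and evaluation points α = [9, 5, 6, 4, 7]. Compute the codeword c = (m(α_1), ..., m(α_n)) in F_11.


c = [3, 2, 5, 10, 8]

Message polynomial: m(x) = 9 + 3·x (mod 11).
For each evaluation point α_i, compute m(α_i) mod 11:
  α_1 = 9: Horner steps 3 → 3, so m(9) = 3.
  α_2 = 5: Horner steps 3 → 2, so m(5) = 2.
  α_3 = 6: Horner steps 3 → 5, so m(6) = 5.
  α_4 = 4: Horner steps 3 → 10, so m(4) = 10.
  α_5 = 7: Horner steps 3 → 8, so m(7) = 8.
Codeword c = [3, 2, 5, 10, 8] ∈ F_11^5.


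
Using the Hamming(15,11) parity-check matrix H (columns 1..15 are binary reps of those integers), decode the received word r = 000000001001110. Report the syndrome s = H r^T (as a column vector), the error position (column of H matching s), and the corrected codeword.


s = (0, 1, 1, 0)^T, error position = 6, corrected codeword c = 000001001001110

Compute s = H r^T mod 2 one row at a time:
  s_1 = 0 + 1 + 0 + 0 + 1 + 1 + 1 + 0 = 4 ≡ 0 (mod 2).
  s_2 = 0 + 0 + 0 + 0 + 1 + 1 + 1 + 0 = 3 ≡ 1 (mod 2).
  s_3 = 0 + 0 + 0 + 0 + 0 + 0 + 1 + 0 = 1 ≡ 1 (mod 2).
  s_4 = 0 + 0 + 0 + 0 + 1 + 0 + 1 + 0 = 2 ≡ 0 (mod 2).
s = (0, 1, 1, 0)^T — this equals column 6 of H (binary 0110), so error is at position 6.
Correct: flip bit 6 of r = 000000001001110 to get c = 000001001001110.


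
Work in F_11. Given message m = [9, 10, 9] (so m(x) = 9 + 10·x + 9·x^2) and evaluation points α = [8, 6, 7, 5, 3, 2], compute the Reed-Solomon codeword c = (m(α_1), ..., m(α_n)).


c = [5, 8, 3, 9, 10, 10]

Message polynomial: m(x) = 9 + 10·x + 9·x^2 (mod 11).
For each evaluation point α_i, compute m(α_i) mod 11:
  α_1 = 8: Horner steps 9 → 5 → 5, so m(8) = 5.
  α_2 = 6: Horner steps 9 → 9 → 8, so m(6) = 8.
  α_3 = 7: Horner steps 9 → 7 → 3, so m(7) = 3.
  α_4 = 5: Horner steps 9 → 0 → 9, so m(5) = 9.
  α_5 = 3: Horner steps 9 → 4 → 10, so m(3) = 10.
  α_6 = 2: Horner steps 9 → 6 → 10, so m(2) = 10.
Codeword c = [5, 8, 3, 9, 10, 10] ∈ F_11^6.


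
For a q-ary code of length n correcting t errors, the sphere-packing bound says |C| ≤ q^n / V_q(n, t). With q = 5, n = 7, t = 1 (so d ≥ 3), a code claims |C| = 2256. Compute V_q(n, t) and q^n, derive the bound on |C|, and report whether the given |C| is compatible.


V_q(n, t) = 29, q^n = 78125, Hamming bound = 2693, |C| = 2256 ≤ bound (satisfied).

Step 1: Compute V_q(n, t) = Σ_{j=0}^1 C(n, j) (q−1)^j.
  j = 0: C(7,0)·(4)^0 = 1·1 = 1.
  j = 1: C(7,1)·(4)^1 = 7·4 = 28.
  V_q(n, t) = 1 + 28 = 29.
Step 2: q^n = 5^7 = 78125.
Step 3: Hamming bound ⌊q^n / V_q(n,t)⌋ = ⌊78125/29⌋ = 2693.
Step 4: Compare |C| = 2256 to 2693: satisfied.
The claimed |C| lies below the Hamming bound.


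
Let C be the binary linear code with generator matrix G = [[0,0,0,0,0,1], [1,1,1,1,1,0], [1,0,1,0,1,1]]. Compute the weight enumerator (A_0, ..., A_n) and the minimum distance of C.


Weight distribution: A_0 = 1, A_1 = 1, A_2 = 1, A_3 = 2, A_4 = 1, A_5 = 1, A_6 = 1. Minimum distance d = 1.

Enumerate all 2^3 = 8 messages m ∈ F_2^3.
For each, compute codeword c = mG in F_2^6, then tally its weight.
  m = 000 → c = 000000, weight = 0.
  m = 100 → c = 000001, weight = 1.
  m = 010 → c = 111110, weight = 5.
  m = 110 → c = 111111, weight = 6.
  m = 001 → c = 101011, weight = 4.
  m = 101 → c = 101010, weight = 3.
  m = 011 → c = 010101, weight = 3.
  m = 111 → c = 010100, weight = 2.
Tally weights:
  weight 0: 1 codewords.
  weight 1: 1 codewords.
  weight 2: 1 codewords.
  weight 3: 2 codewords.
  weight 4: 1 codewords.
  weight 5: 1 codewords.
  weight 6: 1 codewords.
Minimum distance d = smallest w > 0 with A_w > 0 = 1.
Sanity: Σ A_w = 8 = 2^3 = 8 ✓.


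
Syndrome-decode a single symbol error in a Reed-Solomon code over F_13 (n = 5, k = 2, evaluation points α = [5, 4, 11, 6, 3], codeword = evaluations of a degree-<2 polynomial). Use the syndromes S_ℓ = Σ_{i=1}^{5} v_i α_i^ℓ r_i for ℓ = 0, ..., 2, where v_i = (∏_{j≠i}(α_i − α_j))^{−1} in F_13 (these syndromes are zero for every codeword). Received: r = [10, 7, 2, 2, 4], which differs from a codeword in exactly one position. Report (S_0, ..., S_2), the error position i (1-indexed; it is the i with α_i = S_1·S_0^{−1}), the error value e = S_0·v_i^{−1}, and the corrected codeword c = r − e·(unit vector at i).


S = (6, 10, 8), error at position 4, error magnitude e = 2, c = [10, 7, 2, 0, 4].

Step 1: column multipliers v_i = (∏_{j≠i}(α_i − α_j))^{−1} mod 13.
  i = 1 (α = 5): (5−4)(5−11)(5−6)(5−3) = 1·(−6)·(−1)·2 = 12 ≡ 12, so v_1 = 12^{−1} = 12 (mod 13).
  i = 2 (α = 4): (4−5)(4−11)(4−6)(4−3) = (−1)·(−7)·(−2)·1 = −14 ≡ 12, so v_2 = 12^{−1} = 12 (mod 13).
  i = 3 (α = 11): (11−5)(11−4)(11−6)(11−3) = 6·7·5·8 = 1680 ≡ 3, so v_3 = 3^{−1} = 9 (mod 13).
  i = 4 (α = 6): (6−5)(6−4)(6−11)(6−3) = 1·2·(−5)·3 = −30 ≡ 9, so v_4 = 9^{−1} = 3 (mod 13).
  i = 5 (α = 3): (3−5)(3−4)(3−11)(3−6) = (−2)·(−1)·(−8)·(−3) = 48 ≡ 9, so v_5 = 9^{−1} = 3 (mod 13).
  v = [12, 12, 9, 3, 3].
Step 2: syndromes of r = [10, 7, 2, 2, 4] (all sums mod 13).
  S_0 = Σ v_i r_i = 12·10 + 12·7 + 9·2 + 3·2 + 3·4 = 240 ≡ 6.
  S_1 = Σ v_i α_i r_i = 12·5·10 + 12·4·7 + 9·11·2 + 3·6·2 + 3·3·4 = 1206 ≡ 10.
  α_i^2 mod 13 = [12, 3, 4, 10, 9].
  S_2 = Σ v_i α_i^2 r_i = 12·12·10 + 12·3·7 + 9·4·2 + 3·10·2 + 3·9·4 = 1932 ≡ 8.
  S = (6, 10, 8) ≠ 0, so r is not a codeword (an error is present).
Step 3: locate the error. For a single error e at position i, S_ℓ = v_i·e·α_i^ℓ, so α_err = S_1/S_0.
  S_0^{−1} = 6^{−1} = 11 (mod 13), so α_err = 10·11 = 110 ≡ 6 = α_4. Error position i = 4.
  Consistency check: S_2/S_1 = 8·4 = 32 ≡ 6 = α_err ✓ (single-error assumption holds).
Step 4: error magnitude e = S_0/v_4 = S_0·∏_{j≠4}(α_4 − α_j) = 6·9 = 54 ≡ 2 (mod 13).
Step 5: correct position 4: c_4 = r_4 − e = 2 − 2 ≡ 0 (mod 13). Hence c = [10, 7, 2, 0, 4].
  Check: interpolating c through the α_i gives m(x) = 8 + 3·x (degree < 2) with m(α_i) = c_i for every i, so c is indeed a codeword.


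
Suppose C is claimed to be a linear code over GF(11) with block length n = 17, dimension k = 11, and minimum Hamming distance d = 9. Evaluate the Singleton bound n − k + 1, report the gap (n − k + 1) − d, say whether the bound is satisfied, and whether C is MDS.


Singleton RHS = n − k + 1 = 7, slack = -2, bound violated (no such code; not MDS).

Singleton bound: d ≤ n − k + 1.
Here n = 17, k = 11, so n − k + 1 = 7.
Given d = 9, check d ≤ 7: NO.
Slack = (n − k + 1) − d = -2.
The slack is negative: d = 9 exceeds n − k + 1 = 7 by 2, so the Singleton bound is violated and no linear [17, 11, 9]_11 code can exist. In particular it is not MDS (MDS requires d = n − k + 1 exactly).
Description: the claimed parameters are [17, 11, 9]_11; such a code would be impossible (violates the Singleton bound).


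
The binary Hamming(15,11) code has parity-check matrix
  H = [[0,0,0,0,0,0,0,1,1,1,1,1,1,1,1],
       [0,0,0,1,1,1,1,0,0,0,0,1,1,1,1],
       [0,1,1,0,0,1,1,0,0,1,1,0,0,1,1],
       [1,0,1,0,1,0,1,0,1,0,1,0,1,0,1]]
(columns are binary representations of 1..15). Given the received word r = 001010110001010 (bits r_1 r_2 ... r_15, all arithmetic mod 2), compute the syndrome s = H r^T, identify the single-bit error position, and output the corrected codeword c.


s = (1, 0, 1, 1)^T, error position = 11, corrected codeword c = 001010110011010

Compute s = H r^T mod 2 one row at a time:
  s_1 = 1 + 0 + 0 + 0 + 1 + 0 + 1 + 0 = 3 ≡ 1 (mod 2).
  s_2 = 0 + 1 + 0 + 1 + 1 + 0 + 1 + 0 = 4 ≡ 0 (mod 2).
  s_3 = 0 + 1 + 0 + 1 + 0 + 0 + 1 + 0 = 3 ≡ 1 (mod 2).
  s_4 = 0 + 1 + 1 + 1 + 0 + 0 + 0 + 0 = 3 ≡ 1 (mod 2).
s = (1, 0, 1, 1)^T — this equals column 11 of H (binary 1011), so error is at position 11.
Correct: flip bit 11 of r = 001010110001010 to get c = 001010110011010.


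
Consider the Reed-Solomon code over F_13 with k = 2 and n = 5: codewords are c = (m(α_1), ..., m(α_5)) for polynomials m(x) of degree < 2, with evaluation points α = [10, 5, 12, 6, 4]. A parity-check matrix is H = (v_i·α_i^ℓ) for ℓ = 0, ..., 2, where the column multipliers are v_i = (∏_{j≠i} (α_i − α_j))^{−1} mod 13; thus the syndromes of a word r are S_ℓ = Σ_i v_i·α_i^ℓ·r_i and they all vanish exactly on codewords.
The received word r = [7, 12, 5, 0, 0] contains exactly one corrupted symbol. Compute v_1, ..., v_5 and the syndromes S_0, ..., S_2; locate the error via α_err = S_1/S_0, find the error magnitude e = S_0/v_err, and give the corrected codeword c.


S = (6, 10, 8), error at position 4, error magnitude e = 2, c = [7, 12, 5, 11, 0].

Step 1: column multipliers v_i = (∏_{j≠i}(α_i − α_j))^{−1} mod 13.
  i = 1 (α = 10): (10−5)(10−12)(10−6)(10−4) = 5·(−2)·4·6 = −240 ≡ 7, so v_1 = 7^{−1} = 2 (mod 13).
  i = 2 (α = 5): (5−10)(5−12)(5−6)(5−4) = (−5)·(−7)·(−1)·1 = −35 ≡ 4, so v_2 = 4^{−1} = 10 (mod 13).
  i = 3 (α = 12): (12−10)(12−5)(12−6)(12−4) = 2·7·6·8 = 672 ≡ 9, so v_3 = 9^{−1} = 3 (mod 13).
  i = 4 (α = 6): (6−10)(6−5)(6−12)(6−4) = (−4)·1·(−6)·2 = 48 ≡ 9, so v_4 = 9^{−1} = 3 (mod 13).
  i = 5 (α = 4): (4−10)(4−5)(4−12)(4−6) = (−6)·(−1)·(−8)·(−2) = 96 ≡ 5, so v_5 = 5^{−1} = 8 (mod 13).
  v = [2, 10, 3, 3, 8].
Step 2: syndromes of r = [7, 12, 5, 0, 0] (all sums mod 13).
  S_0 = Σ v_i r_i = 2·7 + 10·12 + 3·5 + 3·0 + 8·0 = 149 ≡ 6.
  S_1 = Σ v_i α_i r_i = 2·10·7 + 10·5·12 + 3·12·5 + 3·6·0 + 8·4·0 = 920 ≡ 10.
  α_i^2 mod 13 = [9, 12, 1, 10, 3].
  S_2 = Σ v_i α_i^2 r_i = 2·9·7 + 10·12·12 + 3·1·5 + 3·10·0 + 8·3·0 = 1581 ≡ 8.
  S = (6, 10, 8) ≠ 0, so r is not a codeword (an error is present).
Step 3: locate the error. For a single error e at position i, S_ℓ = v_i·e·α_i^ℓ, so α_err = S_1/S_0.
  S_0^{−1} = 6^{−1} = 11 (mod 13), so α_err = 10·11 = 110 ≡ 6 = α_4. Error position i = 4.
  Consistency check: S_2/S_1 = 8·4 = 32 ≡ 6 = α_err ✓ (single-error assumption holds).
Step 4: error magnitude e = S_0/v_4 = S_0·∏_{j≠4}(α_4 − α_j) = 6·9 = 54 ≡ 2 (mod 13).
Step 5: correct position 4: c_4 = r_4 − e = 0 − 2 ≡ 11 (mod 13). Hence c = [7, 12, 5, 11, 0].
  Check: interpolating c through the α_i gives m(x) = 4 + 12·x (degree < 2) with m(α_i) = c_i for every i, so c is indeed a codeword.


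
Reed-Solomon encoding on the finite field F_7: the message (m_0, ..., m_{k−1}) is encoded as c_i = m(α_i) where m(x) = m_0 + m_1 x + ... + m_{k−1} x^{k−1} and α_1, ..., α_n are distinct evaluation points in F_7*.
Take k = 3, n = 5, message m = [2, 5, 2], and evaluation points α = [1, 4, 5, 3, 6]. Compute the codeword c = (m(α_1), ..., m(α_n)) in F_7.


c = [2, 5, 0, 0, 6]

Message polynomial: m(x) = 2 + 5·x + 2·x^2 (mod 7).
For each evaluation point α_i, compute m(α_i) mod 7:
  α_1 = 1: Horner steps 2 → 0 → 2, so m(1) = 2.
  α_2 = 4: Horner steps 2 → 6 → 5, so m(4) = 5.
  α_3 = 5: Horner steps 2 → 1 → 0, so m(5) = 0.
  α_4 = 3: Horner steps 2 → 4 → 0, so m(3) = 0.
  α_5 = 6: Horner steps 2 → 3 → 6, so m(6) = 6.
Codeword c = [2, 5, 0, 0, 6] ∈ F_7^5.


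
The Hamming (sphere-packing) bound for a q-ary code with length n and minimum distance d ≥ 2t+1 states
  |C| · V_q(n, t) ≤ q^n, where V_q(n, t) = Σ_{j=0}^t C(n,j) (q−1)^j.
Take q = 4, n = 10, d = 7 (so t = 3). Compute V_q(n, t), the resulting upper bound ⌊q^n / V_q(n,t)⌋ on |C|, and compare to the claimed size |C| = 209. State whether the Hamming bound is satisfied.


V_q(n, t) = 3676, q^n = 1048576, Hamming bound = 285, |C| = 209 ≤ bound (satisfied).

Step 1: Compute V_q(n, t) = Σ_{j=0}^3 C(n, j) (q−1)^j.
  j = 0: C(10,0)·(3)^0 = 1·1 = 1.
  j = 1: C(10,1)·(3)^1 = 10·3 = 30.
  j = 2: C(10,2)·(3)^2 = 45·9 = 405.
  j = 3: C(10,3)·(3)^3 = 120·27 = 3240.
  V_q(n, t) = 1 + 30 + 405 + 3240 = 3676.
Step 2: q^n = 4^10 = 1048576.
Step 3: Hamming bound ⌊q^n / V_q(n,t)⌋ = ⌊1048576/3676⌋ = 285.
Step 4: Compare |C| = 209 to 285: satisfied.
The claimed |C| lies below the Hamming bound.


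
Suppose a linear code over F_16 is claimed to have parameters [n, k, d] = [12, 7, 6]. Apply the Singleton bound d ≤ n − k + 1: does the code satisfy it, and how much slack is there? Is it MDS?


Singleton RHS = n − k + 1 = 6, slack = 0, bound satisfied, MDS.

Singleton bound: d ≤ n − k + 1.
Here n = 12, k = 7, so n − k + 1 = 6.
Given d = 6, check d ≤ 6: YES.
Slack = (n − k + 1) − d = 0.
The code is MDS (slack = 0).
Description: the claimed parameters are [12, 7, 6]_16; such a code would be MDS (meets Singleton bound).


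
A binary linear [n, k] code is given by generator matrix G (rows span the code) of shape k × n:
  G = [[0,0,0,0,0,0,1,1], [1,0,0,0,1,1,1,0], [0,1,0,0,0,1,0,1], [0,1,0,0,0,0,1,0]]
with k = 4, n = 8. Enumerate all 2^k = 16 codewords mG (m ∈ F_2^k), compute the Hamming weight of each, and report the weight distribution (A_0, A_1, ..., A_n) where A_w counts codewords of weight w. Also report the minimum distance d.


Weight distribution: A_0 = 1, A_1 = 1, A_2 = 3, A_3 = 6, A_4 = 3, A_5 = 1, A_6 = 1. Minimum distance d = 1.

Enumerate all 2^4 = 16 messages m ∈ F_2^4.
For each, compute codeword c = mG in F_2^8, then tally its weight.
  m = 0000 → c = 00000000, weight = 0.
  m = 1000 → c = 00000011, weight = 2.
  m = 0100 → c = 10001110, weight = 4.
  m = 1100 → c = 10001101, weight = 4.
  m = 0010 → c = 01000101, weight = 3.
  m = 1010 → c = 01000110, weight = 3.
  m = 0110 → c = 11001011, weight = 5.
  m = 1110 → c = 11001000, weight = 3.
  m = 0001 → c = 01000010, weight = 2.
  m = 1001 → c = 01000001, weight = 2.
  m = 0101 → c = 11001100, weight = 4.
  m = 1101 → c = 11001111, weight = 6.
  m = 0011 → c = 00000111, weight = 3.
  m = 1011 → c = 00000100, weight = 1.
  m = 0111 → c = 10001001, weight = 3.
  m = 1111 → c = 10001010, weight = 3.
Tally weights:
  weight 0: 1 codewords.
  weight 1: 1 codewords.
  weight 2: 3 codewords.
  weight 3: 6 codewords.
  weight 4: 3 codewords.
  weight 5: 1 codewords.
  weight 6: 1 codewords.
Minimum distance d = smallest w > 0 with A_w > 0 = 1.
Sanity: Σ A_w = 16 = 2^4 = 16 ✓.


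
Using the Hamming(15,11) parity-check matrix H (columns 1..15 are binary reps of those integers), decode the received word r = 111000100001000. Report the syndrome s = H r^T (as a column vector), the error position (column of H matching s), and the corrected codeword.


s = (1, 0, 1, 1)^T, error position = 11, corrected codeword c = 111000100011000

Compute s = H r^T mod 2 one row at a time:
  s_1 = 0 + 0 + 0 + 0 + 1 + 0 + 0 + 0 = 1 ≡ 1 (mod 2).
  s_2 = 0 + 0 + 0 + 1 + 1 + 0 + 0 + 0 = 2 ≡ 0 (mod 2).
  s_3 = 1 + 1 + 0 + 1 + 0 + 0 + 0 + 0 = 3 ≡ 1 (mod 2).
  s_4 = 1 + 1 + 0 + 1 + 0 + 0 + 0 + 0 = 3 ≡ 1 (mod 2).
s = (1, 0, 1, 1)^T — this equals column 11 of H (binary 1011), so error is at position 11.
Correct: flip bit 11 of r = 111000100001000 to get c = 111000100011000.


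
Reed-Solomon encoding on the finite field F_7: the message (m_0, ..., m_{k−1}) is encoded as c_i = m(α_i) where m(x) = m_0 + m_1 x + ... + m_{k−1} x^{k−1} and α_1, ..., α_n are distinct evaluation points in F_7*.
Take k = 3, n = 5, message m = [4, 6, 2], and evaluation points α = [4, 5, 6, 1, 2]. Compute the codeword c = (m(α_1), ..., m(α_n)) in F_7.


c = [4, 0, 0, 5, 3]

Message polynomial: m(x) = 4 + 6·x + 2·x^2 (mod 7).
For each evaluation point α_i, compute m(α_i) mod 7:
  α_1 = 4: Horner steps 2 → 0 → 4, so m(4) = 4.
  α_2 = 5: Horner steps 2 → 2 → 0, so m(5) = 0.
  α_3 = 6: Horner steps 2 → 4 → 0, so m(6) = 0.
  α_4 = 1: Horner steps 2 → 1 → 5, so m(1) = 5.
  α_5 = 2: Horner steps 2 → 3 → 3, so m(2) = 3.
Codeword c = [4, 0, 0, 5, 3] ∈ F_7^5.


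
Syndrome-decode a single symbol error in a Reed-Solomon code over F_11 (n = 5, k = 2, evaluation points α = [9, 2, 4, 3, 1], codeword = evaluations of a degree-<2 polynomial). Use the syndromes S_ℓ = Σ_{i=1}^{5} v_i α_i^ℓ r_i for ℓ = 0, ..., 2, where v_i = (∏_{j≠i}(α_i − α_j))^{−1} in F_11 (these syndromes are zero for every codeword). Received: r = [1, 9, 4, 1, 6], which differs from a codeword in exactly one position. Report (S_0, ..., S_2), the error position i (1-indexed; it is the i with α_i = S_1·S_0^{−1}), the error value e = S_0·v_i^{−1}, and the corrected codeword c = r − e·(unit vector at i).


S = (6, 10, 2), error at position 1, error magnitude e = 4, c = [8, 9, 4, 1, 6].

Step 1: column multipliers v_i = (∏_{j≠i}(α_i − α_j))^{−1} mod 11.
  i = 1 (α = 9): (9−2)(9−4)(9−3)(9−1) = 7·5·6·8 = 1680 ≡ 8, so v_1 = 8^{−1} = 7 (mod 11).
  i = 2 (α = 2): (2−9)(2−4)(2−3)(2−1) = (−7)·(−2)·(−1)·1 = −14 ≡ 8, so v_2 = 8^{−1} = 7 (mod 11).
  i = 3 (α = 4): (4−9)(4−2)(4−3)(4−1) = (−5)·2·1·3 = −30 ≡ 3, so v_3 = 3^{−1} = 4 (mod 11).
  i = 4 (α = 3): (3−9)(3−2)(3−4)(3−1) = (−6)·1·(−1)·2 = 12 ≡ 1, so v_4 = 1^{−1} = 1 (mod 11).
  i = 5 (α = 1): (1−9)(1−2)(1−4)(1−3) = (−8)·(−1)·(−3)·(−2) = 48 ≡ 4, so v_5 = 4^{−1} = 3 (mod 11).
  v = [7, 7, 4, 1, 3].
Step 2: syndromes of r = [1, 9, 4, 1, 6] (all sums mod 11).
  S_0 = Σ v_i r_i = 7·1 + 7·9 + 4·4 + 1·1 + 3·6 = 105 ≡ 6.
  S_1 = Σ v_i α_i r_i = 7·9·1 + 7·2·9 + 4·4·4 + 1·3·1 + 3·1·6 = 274 ≡ 10.
  α_i^2 mod 11 = [4, 4, 5, 9, 1].
  S_2 = Σ v_i α_i^2 r_i = 7·4·1 + 7·4·9 + 4·5·4 + 1·9·1 + 3·1·6 = 387 ≡ 2.
  S = (6, 10, 2) ≠ 0, so r is not a codeword (an error is present).
Step 3: locate the error. For a single error e at position i, S_ℓ = v_i·e·α_i^ℓ, so α_err = S_1/S_0.
  S_0^{−1} = 6^{−1} = 2 (mod 11), so α_err = 10·2 = 20 ≡ 9 = α_1. Error position i = 1.
  Consistency check: S_2/S_1 = 2·10 = 20 ≡ 9 = α_err ✓ (single-error assumption holds).
Step 4: error magnitude e = S_0/v_1 = S_0·∏_{j≠1}(α_1 − α_j) = 6·8 = 48 ≡ 4 (mod 11).
Step 5: correct position 1: c_1 = r_1 − e = 1 − 4 ≡ 8 (mod 11). Hence c = [8, 9, 4, 1, 6].
  Check: interpolating c through the α_i gives m(x) = 3 + 3·x (degree < 2) with m(α_i) = c_i for every i, so c is indeed a codeword.
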